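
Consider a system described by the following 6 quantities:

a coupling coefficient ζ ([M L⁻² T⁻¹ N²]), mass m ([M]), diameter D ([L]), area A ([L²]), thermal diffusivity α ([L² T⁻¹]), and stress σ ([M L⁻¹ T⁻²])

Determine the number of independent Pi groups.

2

There are 6 variables and 4 base dimensions (M, L, T, N).
The dimension matrix has rank 4.
Independent dimensionless groups: 6 − 4 = 2.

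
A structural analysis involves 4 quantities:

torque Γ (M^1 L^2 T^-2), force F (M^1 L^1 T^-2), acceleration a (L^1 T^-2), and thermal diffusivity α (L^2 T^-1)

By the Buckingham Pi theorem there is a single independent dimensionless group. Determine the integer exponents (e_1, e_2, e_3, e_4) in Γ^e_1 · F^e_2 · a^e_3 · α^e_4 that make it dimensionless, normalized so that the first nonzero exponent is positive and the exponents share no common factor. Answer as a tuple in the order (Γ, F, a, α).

M: e_1·(1) + e_2·(1) + e_3·(0) + e_4·(0) = 0
L: e_1·(2) + e_2·(1) + e_3·(1) + e_4·(2) = 0
T: e_1·(-2) + e_2·(-2) + e_3·(-2) + e_4·(-1) = 0
Solving this homogeneous linear system for the smallest-integer solution (first nonzero entry positive) gives (3, -3, 1, -2).

(3, -3, 1, -2)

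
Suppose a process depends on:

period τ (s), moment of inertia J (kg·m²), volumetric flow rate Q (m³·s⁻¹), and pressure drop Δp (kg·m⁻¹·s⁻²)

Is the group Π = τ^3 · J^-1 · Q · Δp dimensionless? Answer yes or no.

Sum the exponent of each base dimension across the product:
  M: 3·[τ]_M − [J]_M + [Q]_M + [Δp]_M = 3·(0) − (1) + (0) + (1) = 0
  L: 3·[τ]_L − [J]_L + [Q]_L + [Δp]_L = 3·(0) − (2) + (3) + (-1) = 0
  T: 3·[τ]_T − [J]_T + [Q]_T + [Δp]_T = 3·(1) − (0) + (-1) + (-2) = 0
All base exponents vanish — dimensionless.

yes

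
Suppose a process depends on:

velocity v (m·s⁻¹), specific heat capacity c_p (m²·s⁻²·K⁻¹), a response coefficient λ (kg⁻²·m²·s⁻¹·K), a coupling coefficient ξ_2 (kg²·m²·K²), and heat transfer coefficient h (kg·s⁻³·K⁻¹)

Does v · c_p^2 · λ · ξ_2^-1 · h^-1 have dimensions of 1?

Sum the exponent of each base dimension across the product:
  M: [v]_M + 2·[c_p]_M + [λ]_M − [ξ_2]_M − [h]_M = (0) + 2·(0) + (-2) − (2) − (1) = -5
  L: [v]_L + 2·[c_p]_L + [λ]_L − [ξ_2]_L − [h]_L = (1) + 2·(2) + (2) − (2) − (0) = 5
  T: [v]_T + 2·[c_p]_T + [λ]_T − [ξ_2]_T − [h]_T = (-1) + 2·(-2) + (-1) − (0) − (-3) = -3
  Θ: [v]_Θ + 2·[c_p]_Θ + [λ]_Θ − [ξ_2]_Θ − [h]_Θ = (0) + 2·(-1) + (1) − (2) − (-1) = -2
Net dimensions [M⁻⁵ L⁵ T⁻³ Θ⁻²] ≠ [1] — not dimensionless.

no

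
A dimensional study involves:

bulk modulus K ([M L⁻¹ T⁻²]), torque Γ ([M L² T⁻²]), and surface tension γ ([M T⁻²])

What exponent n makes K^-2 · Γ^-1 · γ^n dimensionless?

Balance the M exponent: (1)·n from γ, plus −2·(1) − (1) = -3 from the rest, must sum to zero.
n − 3 = 0, so n = 3.

3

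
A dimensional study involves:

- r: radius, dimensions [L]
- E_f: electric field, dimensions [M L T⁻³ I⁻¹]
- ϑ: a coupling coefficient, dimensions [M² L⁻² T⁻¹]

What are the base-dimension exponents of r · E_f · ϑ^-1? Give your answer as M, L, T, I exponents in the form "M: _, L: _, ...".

M: -1, L: 4, T: -2, I: -1

Collect each base-dimension exponent across the product:
  M: (0) + (1) − (2) = -1
  L: (1) + (1) − (-2) = 4
  T: (0) + (-3) − (-1) = -2
  I: (0) + (-1) − (0) = -1
So the dimensions are [M⁻¹ L⁴ T⁻² I⁻¹].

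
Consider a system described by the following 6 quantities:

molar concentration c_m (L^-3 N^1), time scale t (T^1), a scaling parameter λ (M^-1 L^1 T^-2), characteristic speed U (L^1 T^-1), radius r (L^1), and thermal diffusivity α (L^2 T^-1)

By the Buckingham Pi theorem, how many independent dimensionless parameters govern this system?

2

There are 6 variables and 4 base dimensions (M, L, T, N).
The dimension matrix has rank 4.
Independent dimensionless groups: 6 − 4 = 2.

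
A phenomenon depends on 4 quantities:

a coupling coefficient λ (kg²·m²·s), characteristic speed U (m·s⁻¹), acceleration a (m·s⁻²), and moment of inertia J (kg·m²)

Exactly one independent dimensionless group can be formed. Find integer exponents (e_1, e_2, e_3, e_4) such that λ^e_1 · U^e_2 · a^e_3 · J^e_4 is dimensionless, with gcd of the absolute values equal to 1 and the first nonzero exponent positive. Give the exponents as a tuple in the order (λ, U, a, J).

(1, 3, -1, -2)

M: e_1·(2) + e_2·(0) + e_3·(0) + e_4·(1) = 0
L: e_1·(2) + e_2·(1) + e_3·(1) + e_4·(2) = 0
T: e_1·(1) + e_2·(-1) + e_3·(-2) + e_4·(0) = 0
Solving this homogeneous linear system for the smallest-integer solution (first nonzero entry positive) gives (1, 3, -1, -2).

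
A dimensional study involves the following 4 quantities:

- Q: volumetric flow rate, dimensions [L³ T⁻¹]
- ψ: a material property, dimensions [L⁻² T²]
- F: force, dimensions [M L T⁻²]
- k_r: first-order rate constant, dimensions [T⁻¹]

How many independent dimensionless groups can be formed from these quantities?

1

There are 4 variables and 3 base dimensions (M, L, T).
The dimension matrix has rank 3.
Independent dimensionless groups: 4 − 3 = 1.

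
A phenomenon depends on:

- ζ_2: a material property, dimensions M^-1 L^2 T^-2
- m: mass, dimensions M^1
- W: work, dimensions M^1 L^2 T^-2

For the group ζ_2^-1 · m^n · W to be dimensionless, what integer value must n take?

-2

Balance the M exponent: (1)·n from m, plus −(-1) + (1) = 2 from the rest, must sum to zero.
n + 2 = 0, so n = -2.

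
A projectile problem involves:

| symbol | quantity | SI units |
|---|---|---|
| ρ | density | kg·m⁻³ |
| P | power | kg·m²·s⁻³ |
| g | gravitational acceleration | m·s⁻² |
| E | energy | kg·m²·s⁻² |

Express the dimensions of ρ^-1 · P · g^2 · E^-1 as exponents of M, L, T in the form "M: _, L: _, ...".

M: -1, L: 5, T: -5

Collect each base-dimension exponent across the product:
  M: −(1) + (1) + 2·(0) − (1) = -1
  L: −(-3) + (2) + 2·(1) − (2) = 5
  T: −(0) + (-3) + 2·(-2) − (-2) = -5
So the dimensions are [M⁻¹ L⁵ T⁻⁵].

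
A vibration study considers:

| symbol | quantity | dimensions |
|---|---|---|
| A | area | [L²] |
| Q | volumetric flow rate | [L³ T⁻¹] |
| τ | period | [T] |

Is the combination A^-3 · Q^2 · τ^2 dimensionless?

yes

Sum the exponent of each base dimension across the product:
  L: −3·[A]_L + 2·[Q]_L + 2·[τ]_L = −3·(2) + 2·(3) + 2·(0) = 0
  T: −3·[A]_T + 2·[Q]_T + 2·[τ]_T = −3·(0) + 2·(-1) + 2·(1) = 0
All base exponents vanish — dimensionless.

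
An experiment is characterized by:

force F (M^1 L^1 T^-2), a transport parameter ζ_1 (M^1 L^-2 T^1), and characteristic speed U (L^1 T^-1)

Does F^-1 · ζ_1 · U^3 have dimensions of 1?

Sum the exponent of each base dimension across the product:
  M: −[F]_M + [ζ_1]_M + 3·[U]_M = −(1) + (1) + 3·(0) = 0
  L: −[F]_L + [ζ_1]_L + 3·[U]_L = −(1) + (-2) + 3·(1) = 0
  T: −[F]_T + [ζ_1]_T + 3·[U]_T = −(-2) + (1) + 3·(-1) = 0
All base exponents vanish — dimensionless.

yes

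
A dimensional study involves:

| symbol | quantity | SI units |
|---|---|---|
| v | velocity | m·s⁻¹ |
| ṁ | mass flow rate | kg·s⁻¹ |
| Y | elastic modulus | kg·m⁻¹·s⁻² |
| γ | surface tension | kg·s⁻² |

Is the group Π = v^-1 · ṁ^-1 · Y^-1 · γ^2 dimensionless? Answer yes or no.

yes

Sum the exponent of each base dimension across the product:
  M: −[v]_M − [ṁ]_M − [Y]_M + 2·[γ]_M = −(0) − (1) − (1) + 2·(1) = 0
  L: −[v]_L − [ṁ]_L − [Y]_L + 2·[γ]_L = −(1) − (0) − (-1) + 2·(0) = 0
  T: −[v]_T − [ṁ]_T − [Y]_T + 2·[γ]_T = −(-1) − (-1) − (-2) + 2·(-2) = 0
  Θ: −[v]_Θ − [ṁ]_Θ − [Y]_Θ + 2·[γ]_Θ = −(0) − (0) − (0) + 2·(0) = 0
All base exponents vanish — dimensionless.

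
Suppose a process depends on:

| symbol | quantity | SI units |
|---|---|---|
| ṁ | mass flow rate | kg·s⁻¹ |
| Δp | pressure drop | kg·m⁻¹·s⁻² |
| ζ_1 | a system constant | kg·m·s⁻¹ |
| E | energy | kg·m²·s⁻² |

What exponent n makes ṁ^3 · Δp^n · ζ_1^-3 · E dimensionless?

-1

Balance the M exponent: (1)·n from Δp, plus 3·(1) − 3·(1) + (1) = 1 from the rest, must sum to zero.
n + 1 = 0, so n = -1.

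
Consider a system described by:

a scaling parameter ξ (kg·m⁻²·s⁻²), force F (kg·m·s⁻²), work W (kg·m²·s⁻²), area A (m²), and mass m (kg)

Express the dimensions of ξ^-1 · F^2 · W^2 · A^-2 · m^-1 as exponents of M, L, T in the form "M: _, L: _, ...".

M: 2, L: 4, T: -6

Collect each base-dimension exponent across the product:
  M: −(1) + 2·(1) + 2·(1) − 2·(0) − (1) = 2
  L: −(-2) + 2·(1) + 2·(2) − 2·(2) − (0) = 4
  T: −(-2) + 2·(-2) + 2·(-2) − 2·(0) − (0) = -6
So the dimensions are [M² L⁴ T⁻⁶].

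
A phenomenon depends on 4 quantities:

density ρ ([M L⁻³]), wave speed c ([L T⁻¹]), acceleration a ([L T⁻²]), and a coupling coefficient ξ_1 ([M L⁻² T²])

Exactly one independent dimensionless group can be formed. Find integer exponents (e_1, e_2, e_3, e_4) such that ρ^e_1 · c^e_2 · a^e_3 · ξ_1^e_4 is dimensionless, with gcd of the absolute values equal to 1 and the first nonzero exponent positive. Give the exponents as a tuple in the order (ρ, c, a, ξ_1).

(1, 4, -3, -1)

M: e_1·(1) + e_2·(0) + e_3·(0) + e_4·(1) = 0
L: e_1·(-3) + e_2·(1) + e_3·(1) + e_4·(-2) = 0
T: e_1·(0) + e_2·(-1) + e_3·(-2) + e_4·(2) = 0
Solving this homogeneous linear system for the smallest-integer solution (first nonzero entry positive) gives (1, 4, -3, -1).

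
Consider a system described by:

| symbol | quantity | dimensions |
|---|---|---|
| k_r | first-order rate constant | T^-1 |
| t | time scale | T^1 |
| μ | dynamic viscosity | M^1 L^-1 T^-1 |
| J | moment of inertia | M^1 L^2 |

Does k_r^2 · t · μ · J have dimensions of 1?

no

Sum the exponent of each base dimension across the product:
  M: 2·[k_r]_M + [t]_M + [μ]_M + [J]_M = 2·(0) + (0) + (1) + (1) = 2
  L: 2·[k_r]_L + [t]_L + [μ]_L + [J]_L = 2·(0) + (0) + (-1) + (2) = 1
  T: 2·[k_r]_T + [t]_T + [μ]_T + [J]_T = 2·(-1) + (1) + (-1) + (0) = -2
Net dimensions [M² L T⁻²] ≠ [1] — not dimensionless.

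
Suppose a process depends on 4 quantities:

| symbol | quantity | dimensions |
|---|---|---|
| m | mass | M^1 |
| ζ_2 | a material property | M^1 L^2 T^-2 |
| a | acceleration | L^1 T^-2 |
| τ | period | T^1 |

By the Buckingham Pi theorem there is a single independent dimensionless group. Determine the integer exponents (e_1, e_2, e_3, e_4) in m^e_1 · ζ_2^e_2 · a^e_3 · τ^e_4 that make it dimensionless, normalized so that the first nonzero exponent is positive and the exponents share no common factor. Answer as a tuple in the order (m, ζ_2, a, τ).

M: e_1·(1) + e_2·(1) + e_3·(0) + e_4·(0) = 0
L: e_1·(0) + e_2·(2) + e_3·(1) + e_4·(0) = 0
T: e_1·(0) + e_2·(-2) + e_3·(-2) + e_4·(1) = 0
Solving this homogeneous linear system for the smallest-integer solution (first nonzero entry positive) gives (1, -1, 2, 2).

(1, -1, 2, 2)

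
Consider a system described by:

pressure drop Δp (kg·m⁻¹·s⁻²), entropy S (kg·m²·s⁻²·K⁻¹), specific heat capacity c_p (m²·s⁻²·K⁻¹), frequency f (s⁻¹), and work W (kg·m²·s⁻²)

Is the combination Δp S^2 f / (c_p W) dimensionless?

no

Sum the exponent of each base dimension across the product:
  M: [Δp]_M + 2·[S]_M − [c_p]_M + [f]_M − [W]_M = (1) + 2·(1) − (0) + (0) − (1) = 2
  L: [Δp]_L + 2·[S]_L − [c_p]_L + [f]_L − [W]_L = (-1) + 2·(2) − (2) + (0) − (2) = -1
  T: [Δp]_T + 2·[S]_T − [c_p]_T + [f]_T − [W]_T = (-2) + 2·(-2) − (-2) + (-1) − (-2) = -3
  Θ: [Δp]_Θ + 2·[S]_Θ − [c_p]_Θ + [f]_Θ − [W]_Θ = (0) + 2·(-1) − (-1) + (0) − (0) = -1
Net dimensions [M² L⁻¹ T⁻³ Θ⁻¹] ≠ [1] — not dimensionless.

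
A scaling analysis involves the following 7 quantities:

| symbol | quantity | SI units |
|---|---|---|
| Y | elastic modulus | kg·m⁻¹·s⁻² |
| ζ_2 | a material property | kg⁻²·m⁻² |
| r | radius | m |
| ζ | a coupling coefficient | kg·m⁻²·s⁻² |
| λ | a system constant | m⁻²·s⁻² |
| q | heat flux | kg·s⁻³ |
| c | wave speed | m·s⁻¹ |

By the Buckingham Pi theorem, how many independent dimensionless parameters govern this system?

4

There are 7 variables and 3 base dimensions (M, L, T).
The dimension matrix has rank 3.
Independent dimensionless groups: 7 − 3 = 4.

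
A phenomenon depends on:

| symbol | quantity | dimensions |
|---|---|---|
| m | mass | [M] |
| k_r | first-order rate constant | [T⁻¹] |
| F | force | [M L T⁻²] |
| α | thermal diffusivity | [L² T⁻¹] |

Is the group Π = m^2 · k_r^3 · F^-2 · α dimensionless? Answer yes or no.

Sum the exponent of each base dimension across the product:
  M: 2·[m]_M + 3·[k_r]_M − 2·[F]_M + [α]_M = 2·(1) + 3·(0) − 2·(1) + (0) = 0
  L: 2·[m]_L + 3·[k_r]_L − 2·[F]_L + [α]_L = 2·(0) + 3·(0) − 2·(1) + (2) = 0
  T: 2·[m]_T + 3·[k_r]_T − 2·[F]_T + [α]_T = 2·(0) + 3·(-1) − 2·(-2) + (-1) = 0
All base exponents vanish — dimensionless.

yes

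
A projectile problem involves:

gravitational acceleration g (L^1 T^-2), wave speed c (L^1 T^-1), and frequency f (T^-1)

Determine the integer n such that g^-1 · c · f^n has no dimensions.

Balance the T exponent: (-1)·n from f, plus −(-2) + (-1) = 1 from the rest, must sum to zero.
−n + 1 = 0, so n = 1.

1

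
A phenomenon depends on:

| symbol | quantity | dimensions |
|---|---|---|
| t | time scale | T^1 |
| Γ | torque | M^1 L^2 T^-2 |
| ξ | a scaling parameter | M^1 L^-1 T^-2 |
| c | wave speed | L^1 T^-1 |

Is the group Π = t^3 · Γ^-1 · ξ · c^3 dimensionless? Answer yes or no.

Sum the exponent of each base dimension across the product:
  M: 3·[t]_M − [Γ]_M + [ξ]_M + 3·[c]_M = 3·(0) − (1) + (1) + 3·(0) = 0
  L: 3·[t]_L − [Γ]_L + [ξ]_L + 3·[c]_L = 3·(0) − (2) + (-1) + 3·(1) = 0
  T: 3·[t]_T − [Γ]_T + [ξ]_T + 3·[c]_T = 3·(1) − (-2) + (-2) + 3·(-1) = 0
All base exponents vanish — dimensionless.

yes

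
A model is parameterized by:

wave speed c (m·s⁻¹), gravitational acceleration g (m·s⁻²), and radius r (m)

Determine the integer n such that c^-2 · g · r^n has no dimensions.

Balance the L exponent: (1)·n from r, plus −2·(1) + (1) = -1 from the rest, must sum to zero.
n − 1 = 0, so n = 1.

1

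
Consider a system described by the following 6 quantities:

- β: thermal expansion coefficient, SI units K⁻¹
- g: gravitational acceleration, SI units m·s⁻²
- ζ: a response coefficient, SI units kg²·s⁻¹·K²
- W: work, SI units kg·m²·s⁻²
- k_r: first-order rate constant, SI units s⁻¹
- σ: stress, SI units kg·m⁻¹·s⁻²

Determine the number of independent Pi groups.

2

There are 6 variables and 4 base dimensions (M, L, T, Θ).
The dimension matrix has rank 4.
Independent dimensionless groups: 6 − 4 = 2.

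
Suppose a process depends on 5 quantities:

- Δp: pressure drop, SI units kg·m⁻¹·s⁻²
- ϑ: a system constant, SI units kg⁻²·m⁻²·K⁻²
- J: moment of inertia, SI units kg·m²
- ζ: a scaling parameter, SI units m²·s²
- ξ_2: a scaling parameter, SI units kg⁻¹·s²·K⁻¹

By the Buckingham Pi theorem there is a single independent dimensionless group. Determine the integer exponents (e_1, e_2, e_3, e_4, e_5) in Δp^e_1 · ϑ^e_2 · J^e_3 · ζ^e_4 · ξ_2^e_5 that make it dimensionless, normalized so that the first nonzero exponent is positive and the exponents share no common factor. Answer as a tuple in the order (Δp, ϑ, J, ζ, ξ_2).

(2, 1, -2, 4, -2)

M: e_1·(1) + e_2·(-2) + e_3·(1) + e_4·(0) + e_5·(-1) = 0
L: e_1·(-1) + e_2·(-2) + e_3·(2) + e_4·(2) + e_5·(0) = 0
T: e_1·(-2) + e_2·(0) + e_3·(0) + e_4·(2) + e_5·(2) = 0
Θ: e_1·(0) + e_2·(-2) + e_3·(0) + e_4·(0) + e_5·(-1) = 0
Solving this homogeneous linear system for the smallest-integer solution (first nonzero entry positive) gives (2, 1, -2, 4, -2).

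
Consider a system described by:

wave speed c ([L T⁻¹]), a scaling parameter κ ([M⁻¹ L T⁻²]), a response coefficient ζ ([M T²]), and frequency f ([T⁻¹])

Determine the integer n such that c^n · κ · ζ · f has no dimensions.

Balance the L exponent: (1)·n from c, plus (1) + (0) + (0) = 1 from the rest, must sum to zero.
n + 1 = 0, so n = -1.

-1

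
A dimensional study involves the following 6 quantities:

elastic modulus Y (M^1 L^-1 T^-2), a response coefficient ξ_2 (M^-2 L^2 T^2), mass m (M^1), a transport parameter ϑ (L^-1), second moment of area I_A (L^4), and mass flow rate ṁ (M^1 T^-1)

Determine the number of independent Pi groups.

There are 6 variables and 3 base dimensions (M, L, T).
The dimension matrix has rank 3.
Independent dimensionless groups: 6 − 3 = 3.

3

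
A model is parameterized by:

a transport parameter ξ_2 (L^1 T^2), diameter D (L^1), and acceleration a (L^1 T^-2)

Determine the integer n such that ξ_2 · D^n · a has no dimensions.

Balance the L exponent: (1)·n from D, plus (1) + (1) = 2 from the rest, must sum to zero.
n + 2 = 0, so n = -2.

-2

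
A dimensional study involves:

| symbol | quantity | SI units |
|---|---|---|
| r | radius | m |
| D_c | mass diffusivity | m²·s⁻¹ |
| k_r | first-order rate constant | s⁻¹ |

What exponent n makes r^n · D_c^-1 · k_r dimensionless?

2

Balance the L exponent: (1)·n from r, plus −(2) + (0) = -2 from the rest, must sum to zero.
n − 2 = 0, so n = 2.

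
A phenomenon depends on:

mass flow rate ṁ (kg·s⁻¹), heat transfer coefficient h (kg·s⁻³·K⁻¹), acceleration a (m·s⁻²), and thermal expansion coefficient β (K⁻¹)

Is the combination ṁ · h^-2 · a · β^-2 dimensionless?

Sum the exponent of each base dimension across the product:
  M: [ṁ]_M − 2·[h]_M + [a]_M − 2·[β]_M = (1) − 2·(1) + (0) − 2·(0) = -1
  L: [ṁ]_L − 2·[h]_L + [a]_L − 2·[β]_L = (0) − 2·(0) + (1) − 2·(0) = 1
  T: [ṁ]_T − 2·[h]_T + [a]_T − 2·[β]_T = (-1) − 2·(-3) + (-2) − 2·(0) = 3
  Θ: [ṁ]_Θ − 2·[h]_Θ + [a]_Θ − 2·[β]_Θ = (0) − 2·(-1) + (0) − 2·(-1) = 4
Net dimensions [M⁻¹ L T³ Θ⁴] ≠ [1] — not dimensionless.

no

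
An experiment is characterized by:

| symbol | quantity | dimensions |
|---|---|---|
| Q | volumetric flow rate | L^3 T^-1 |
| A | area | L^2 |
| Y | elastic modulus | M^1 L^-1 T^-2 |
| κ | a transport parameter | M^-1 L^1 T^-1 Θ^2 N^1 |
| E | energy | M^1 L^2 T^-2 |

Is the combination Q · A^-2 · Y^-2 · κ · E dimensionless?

Sum the exponent of each base dimension across the product:
  M: [Q]_M − 2·[A]_M − 2·[Y]_M + [κ]_M + [E]_M = (0) − 2·(0) − 2·(1) + (-1) + (1) = -2
  L: [Q]_L − 2·[A]_L − 2·[Y]_L + [κ]_L + [E]_L = (3) − 2·(2) − 2·(-1) + (1) + (2) = 4
  T: [Q]_T − 2·[A]_T − 2·[Y]_T + [κ]_T + [E]_T = (-1) − 2·(0) − 2·(-2) + (-1) + (-2) = 0
  Θ: [Q]_Θ − 2·[A]_Θ − 2·[Y]_Θ + [κ]_Θ + [E]_Θ = (0) − 2·(0) − 2·(0) + (2) + (0) = 2
  N: [Q]_N − 2·[A]_N − 2·[Y]_N + [κ]_N + [E]_N = (0) − 2·(0) − 2·(0) + (1) + (0) = 1
Net dimensions [M⁻² L⁴ Θ² N] ≠ [1] — not dimensionless.

no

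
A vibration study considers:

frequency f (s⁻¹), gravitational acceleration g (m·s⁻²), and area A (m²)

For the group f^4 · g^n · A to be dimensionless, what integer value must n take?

-2

Balance the L exponent: (1)·n from g, plus 4·(0) + (2) = 2 from the rest, must sum to zero.
n + 2 = 0, so n = -2.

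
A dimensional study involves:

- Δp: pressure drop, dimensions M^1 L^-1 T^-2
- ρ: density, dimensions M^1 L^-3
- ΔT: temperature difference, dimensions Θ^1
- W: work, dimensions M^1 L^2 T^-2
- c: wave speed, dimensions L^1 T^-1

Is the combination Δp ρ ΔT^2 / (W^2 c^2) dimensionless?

Sum the exponent of each base dimension across the product:
  M: [Δp]_M + [ρ]_M + 2·[ΔT]_M − 2·[W]_M − 2·[c]_M = (1) + (1) + 2·(0) − 2·(1) − 2·(0) = 0
  L: [Δp]_L + [ρ]_L + 2·[ΔT]_L − 2·[W]_L − 2·[c]_L = (-1) + (-3) + 2·(0) − 2·(2) − 2·(1) = -10
  T: [Δp]_T + [ρ]_T + 2·[ΔT]_T − 2·[W]_T − 2·[c]_T = (-2) + (0) + 2·(0) − 2·(-2) − 2·(-1) = 4
  Θ: [Δp]_Θ + [ρ]_Θ + 2·[ΔT]_Θ − 2·[W]_Θ − 2·[c]_Θ = (0) + (0) + 2·(1) − 2·(0) − 2·(0) = 2
Net dimensions [L⁻¹⁰ T⁴ Θ²] ≠ [1] — not dimensionless.

no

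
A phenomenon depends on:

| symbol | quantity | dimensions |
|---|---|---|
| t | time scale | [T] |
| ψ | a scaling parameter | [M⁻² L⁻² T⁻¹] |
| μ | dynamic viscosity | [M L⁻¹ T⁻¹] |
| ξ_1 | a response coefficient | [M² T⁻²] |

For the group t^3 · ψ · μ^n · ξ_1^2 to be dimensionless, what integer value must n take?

Balance the M exponent: (1)·n from μ, plus 3·(0) + (-2) + 2·(2) = 2 from the rest, must sum to zero.
n + 2 = 0, so n = -2.

-2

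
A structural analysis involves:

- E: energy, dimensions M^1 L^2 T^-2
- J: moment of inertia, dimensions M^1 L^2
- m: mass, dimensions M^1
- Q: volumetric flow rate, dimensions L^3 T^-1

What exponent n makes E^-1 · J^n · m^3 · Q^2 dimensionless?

Balance the M exponent: (1)·n from J, plus −(1) + 3·(1) + 2·(0) = 2 from the rest, must sum to zero.
n + 2 = 0, so n = -2.

-2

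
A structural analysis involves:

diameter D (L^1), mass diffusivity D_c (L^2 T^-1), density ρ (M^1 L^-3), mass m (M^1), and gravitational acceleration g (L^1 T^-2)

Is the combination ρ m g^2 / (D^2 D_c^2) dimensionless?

no

Sum the exponent of each base dimension across the product:
  M: −2·[D]_M − 2·[D_c]_M + [ρ]_M + [m]_M + 2·[g]_M = −2·(0) − 2·(0) + (1) + (1) + 2·(0) = 2
  L: −2·[D]_L − 2·[D_c]_L + [ρ]_L + [m]_L + 2·[g]_L = −2·(1) − 2·(2) + (-3) + (0) + 2·(1) = -7
  T: −2·[D]_T − 2·[D_c]_T + [ρ]_T + [m]_T + 2·[g]_T = −2·(0) − 2·(-1) + (0) + (0) + 2·(-2) = -2
Net dimensions [M² L⁻⁷ T⁻²] ≠ [1] — not dimensionless.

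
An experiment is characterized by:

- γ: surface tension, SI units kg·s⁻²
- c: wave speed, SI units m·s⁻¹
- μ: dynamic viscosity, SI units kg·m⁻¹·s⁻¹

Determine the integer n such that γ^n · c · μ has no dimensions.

-1

Balance the M exponent: (1)·n from γ, plus (0) + (1) = 1 from the rest, must sum to zero.
n + 1 = 0, so n = -1.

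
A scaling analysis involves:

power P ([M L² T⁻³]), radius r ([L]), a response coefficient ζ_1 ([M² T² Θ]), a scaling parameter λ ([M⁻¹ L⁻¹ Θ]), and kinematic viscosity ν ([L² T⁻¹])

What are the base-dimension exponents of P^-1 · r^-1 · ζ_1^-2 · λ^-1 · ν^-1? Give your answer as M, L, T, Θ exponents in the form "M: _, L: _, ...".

M: -4, L: -4, T: 0, Θ: -3

Collect each base-dimension exponent across the product:
  M: −(1) − (0) − 2·(2) − (-1) − (0) = -4
  L: −(2) − (1) − 2·(0) − (-1) − (2) = -4
  T: −(-3) − (0) − 2·(2) − (0) − (-1) = 0
  Θ: −(0) − (0) − 2·(1) − (1) − (0) = -3
So the dimensions are [M⁻⁴ L⁻⁴ Θ⁻³].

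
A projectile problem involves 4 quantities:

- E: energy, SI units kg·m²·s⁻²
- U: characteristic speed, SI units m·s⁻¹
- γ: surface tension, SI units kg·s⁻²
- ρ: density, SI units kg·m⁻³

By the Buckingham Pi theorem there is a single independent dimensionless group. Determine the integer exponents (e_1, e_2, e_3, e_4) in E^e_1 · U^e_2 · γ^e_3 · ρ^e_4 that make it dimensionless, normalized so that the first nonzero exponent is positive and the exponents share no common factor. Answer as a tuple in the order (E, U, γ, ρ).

(1, 4, -3, 2)

M: e_1·(1) + e_2·(0) + e_3·(1) + e_4·(1) = 0
L: e_1·(2) + e_2·(1) + e_3·(0) + e_4·(-3) = 0
T: e_1·(-2) + e_2·(-1) + e_3·(-2) + e_4·(0) = 0
Solving this homogeneous linear system for the smallest-integer solution (first nonzero entry positive) gives (1, 4, -3, 2).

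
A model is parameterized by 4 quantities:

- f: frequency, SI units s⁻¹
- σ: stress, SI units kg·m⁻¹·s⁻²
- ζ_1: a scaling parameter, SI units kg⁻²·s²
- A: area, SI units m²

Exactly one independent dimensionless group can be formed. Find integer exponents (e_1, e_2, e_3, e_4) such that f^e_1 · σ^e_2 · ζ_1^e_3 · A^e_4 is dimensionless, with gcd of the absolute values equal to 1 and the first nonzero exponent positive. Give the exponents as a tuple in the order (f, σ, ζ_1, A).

M: e_1·(0) + e_2·(1) + e_3·(-2) + e_4·(0) = 0
L: e_1·(0) + e_2·(-1) + e_3·(0) + e_4·(2) = 0
T: e_1·(-1) + e_2·(-2) + e_3·(2) + e_4·(0) = 0
Solving this homogeneous linear system for the smallest-integer solution (first nonzero entry positive) gives (2, -2, -1, -1).

(2, -2, -1, -1)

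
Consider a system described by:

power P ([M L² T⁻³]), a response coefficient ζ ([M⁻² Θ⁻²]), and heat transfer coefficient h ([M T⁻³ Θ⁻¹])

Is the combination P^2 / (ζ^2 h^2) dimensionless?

Sum the exponent of each base dimension across the product:
  M: 2·[P]_M − 2·[ζ]_M − 2·[h]_M = 2·(1) − 2·(-2) − 2·(1) = 4
  L: 2·[P]_L − 2·[ζ]_L − 2·[h]_L = 2·(2) − 2·(0) − 2·(0) = 4
  T: 2·[P]_T − 2·[ζ]_T − 2·[h]_T = 2·(-3) − 2·(0) − 2·(-3) = 0
  Θ: 2·[P]_Θ − 2·[ζ]_Θ − 2·[h]_Θ = 2·(0) − 2·(-2) − 2·(-1) = 6
Net dimensions [M⁴ L⁴ Θ⁶] ≠ [1] — not dimensionless.

no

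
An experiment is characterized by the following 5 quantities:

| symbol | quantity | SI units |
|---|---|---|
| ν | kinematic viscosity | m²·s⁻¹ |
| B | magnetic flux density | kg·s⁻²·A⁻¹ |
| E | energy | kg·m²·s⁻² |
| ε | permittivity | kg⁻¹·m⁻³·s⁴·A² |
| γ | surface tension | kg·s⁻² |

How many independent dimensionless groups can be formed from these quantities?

1

There are 5 variables and 4 base dimensions (M, L, T, I).
The dimension matrix has rank 4.
Independent dimensionless groups: 5 − 4 = 1.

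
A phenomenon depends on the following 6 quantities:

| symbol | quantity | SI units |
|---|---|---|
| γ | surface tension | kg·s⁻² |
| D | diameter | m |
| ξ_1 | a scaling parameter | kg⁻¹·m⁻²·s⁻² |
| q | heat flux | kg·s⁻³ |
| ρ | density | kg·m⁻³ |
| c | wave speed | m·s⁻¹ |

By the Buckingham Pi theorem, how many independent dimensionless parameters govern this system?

3

There are 6 variables and 3 base dimensions (M, L, T).
The dimension matrix has rank 3.
Independent dimensionless groups: 6 − 3 = 3.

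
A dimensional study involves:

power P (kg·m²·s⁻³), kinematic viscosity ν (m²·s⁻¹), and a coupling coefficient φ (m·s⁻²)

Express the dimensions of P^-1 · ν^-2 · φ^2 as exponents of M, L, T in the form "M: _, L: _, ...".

M: -1, L: -4, T: 1

Collect each base-dimension exponent across the product:
  M: −(1) − 2·(0) + 2·(0) = -1
  L: −(2) − 2·(2) + 2·(1) = -4
  T: −(-3) − 2·(-1) + 2·(-2) = 1
So the dimensions are [M⁻¹ L⁻⁴ T].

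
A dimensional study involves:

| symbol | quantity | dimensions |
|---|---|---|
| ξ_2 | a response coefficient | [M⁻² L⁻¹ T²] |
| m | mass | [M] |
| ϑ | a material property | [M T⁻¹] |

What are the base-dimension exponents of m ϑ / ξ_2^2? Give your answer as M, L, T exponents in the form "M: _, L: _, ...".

M: 6, L: 2, T: -5

Collect each base-dimension exponent across the product:
  M: −2·(-2) + (1) + (1) = 6
  L: −2·(-1) + (0) + (0) = 2
  T: −2·(2) + (0) + (-1) = -5
So the dimensions are [M⁶ L² T⁻⁵].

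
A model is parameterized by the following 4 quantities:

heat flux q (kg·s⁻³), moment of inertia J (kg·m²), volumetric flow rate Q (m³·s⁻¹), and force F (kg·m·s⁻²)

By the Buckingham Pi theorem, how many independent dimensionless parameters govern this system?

There are 4 variables and 3 base dimensions (M, L, T).
The dimension matrix has rank 3.
Independent dimensionless groups: 4 − 3 = 1.

1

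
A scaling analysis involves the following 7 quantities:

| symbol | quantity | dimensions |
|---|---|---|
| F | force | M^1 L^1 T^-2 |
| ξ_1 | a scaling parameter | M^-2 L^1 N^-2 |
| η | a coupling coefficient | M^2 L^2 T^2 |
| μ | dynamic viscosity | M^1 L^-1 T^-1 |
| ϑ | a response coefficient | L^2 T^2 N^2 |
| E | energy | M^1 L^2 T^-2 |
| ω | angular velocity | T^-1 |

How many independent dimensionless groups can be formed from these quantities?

There are 7 variables and 4 base dimensions (M, L, T, N).
The dimension matrix has rank 4.
Independent dimensionless groups: 7 − 4 = 3.

3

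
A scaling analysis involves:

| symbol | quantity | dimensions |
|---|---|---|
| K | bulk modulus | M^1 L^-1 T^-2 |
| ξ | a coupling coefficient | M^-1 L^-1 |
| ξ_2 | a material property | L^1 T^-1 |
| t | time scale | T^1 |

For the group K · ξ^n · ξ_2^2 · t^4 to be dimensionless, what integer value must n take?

1

Balance the M exponent: (-1)·n from ξ, plus (1) + 2·(0) + 4·(0) = 1 from the rest, must sum to zero.
−n + 1 = 0, so n = 1.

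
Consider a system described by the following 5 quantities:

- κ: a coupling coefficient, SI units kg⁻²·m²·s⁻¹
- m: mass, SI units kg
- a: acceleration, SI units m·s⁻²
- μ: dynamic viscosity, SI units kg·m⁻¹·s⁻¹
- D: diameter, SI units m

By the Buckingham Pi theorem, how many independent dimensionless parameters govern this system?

2

There are 5 variables and 3 base dimensions (M, L, T).
The dimension matrix has rank 3.
Independent dimensionless groups: 5 − 3 = 2.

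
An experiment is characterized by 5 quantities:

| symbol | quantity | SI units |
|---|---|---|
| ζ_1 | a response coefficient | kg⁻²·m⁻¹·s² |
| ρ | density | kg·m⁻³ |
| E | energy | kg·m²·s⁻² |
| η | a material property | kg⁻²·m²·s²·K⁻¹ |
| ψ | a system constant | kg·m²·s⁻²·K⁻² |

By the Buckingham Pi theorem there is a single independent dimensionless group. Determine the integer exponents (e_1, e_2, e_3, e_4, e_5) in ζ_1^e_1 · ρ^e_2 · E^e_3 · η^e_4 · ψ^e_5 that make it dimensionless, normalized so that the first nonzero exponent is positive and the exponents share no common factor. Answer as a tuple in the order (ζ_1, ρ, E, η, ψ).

M: e_1·(-2) + e_2·(1) + e_3·(1) + e_4·(-2) + e_5·(1) = 0
L: e_1·(-1) + e_2·(-3) + e_3·(2) + e_4·(2) + e_5·(2) = 0
T: e_1·(2) + e_2·(0) + e_3·(-2) + e_4·(2) + e_5·(-2) = 0
Θ: e_1·(0) + e_2·(0) + e_3·(0) + e_4·(-1) + e_5·(-2) = 0
Solving this homogeneous linear system for the smallest-integer solution (first nonzero entry positive) gives (1, 3, 4, 2, -1).

(1, 3, 4, 2, -1)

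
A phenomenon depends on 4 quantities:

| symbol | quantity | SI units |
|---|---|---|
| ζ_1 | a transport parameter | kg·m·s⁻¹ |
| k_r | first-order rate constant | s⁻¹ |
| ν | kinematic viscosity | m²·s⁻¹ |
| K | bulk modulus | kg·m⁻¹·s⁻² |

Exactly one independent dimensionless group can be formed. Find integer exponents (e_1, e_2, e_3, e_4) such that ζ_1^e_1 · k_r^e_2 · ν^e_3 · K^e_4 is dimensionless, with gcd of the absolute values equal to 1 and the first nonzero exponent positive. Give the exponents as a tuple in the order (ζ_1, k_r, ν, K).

(1, 2, -1, -1)

M: e_1·(1) + e_2·(0) + e_3·(0) + e_4·(1) = 0
L: e_1·(1) + e_2·(0) + e_3·(2) + e_4·(-1) = 0
T: e_1·(-1) + e_2·(-1) + e_3·(-1) + e_4·(-2) = 0
Solving this homogeneous linear system for the smallest-integer solution (first nonzero entry positive) gives (1, 2, -1, -1).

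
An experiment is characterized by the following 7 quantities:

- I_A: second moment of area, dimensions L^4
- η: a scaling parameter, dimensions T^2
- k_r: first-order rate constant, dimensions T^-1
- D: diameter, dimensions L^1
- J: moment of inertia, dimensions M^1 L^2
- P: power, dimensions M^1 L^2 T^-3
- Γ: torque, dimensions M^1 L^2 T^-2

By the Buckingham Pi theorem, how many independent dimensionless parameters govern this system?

There are 7 variables and 3 base dimensions (M, L, T).
The dimension matrix has rank 3.
Independent dimensionless groups: 7 − 3 = 4.

4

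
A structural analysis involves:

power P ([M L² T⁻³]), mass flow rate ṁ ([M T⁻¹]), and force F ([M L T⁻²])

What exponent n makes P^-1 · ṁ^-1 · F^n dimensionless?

Balance the M exponent: (1)·n from F, plus −(1) − (1) = -2 from the rest, must sum to zero.
n − 2 = 0, so n = 2.

2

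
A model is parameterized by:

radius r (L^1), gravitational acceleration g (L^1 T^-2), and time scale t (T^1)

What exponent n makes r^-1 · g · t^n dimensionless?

2

Balance the T exponent: (1)·n from t, plus −(0) + (-2) = -2 from the rest, must sum to zero.
n − 2 = 0, so n = 2.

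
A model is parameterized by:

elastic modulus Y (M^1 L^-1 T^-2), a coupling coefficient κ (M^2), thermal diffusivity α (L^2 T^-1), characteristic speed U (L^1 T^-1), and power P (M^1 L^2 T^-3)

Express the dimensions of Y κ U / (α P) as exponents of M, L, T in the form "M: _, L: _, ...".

M: 2, L: -4, T: 1

Collect each base-dimension exponent across the product:
  M: (1) + (2) − (0) + (0) − (1) = 2
  L: (-1) + (0) − (2) + (1) − (2) = -4
  T: (-2) + (0) − (-1) + (-1) − (-3) = 1
So the dimensions are [M² L⁻⁴ T].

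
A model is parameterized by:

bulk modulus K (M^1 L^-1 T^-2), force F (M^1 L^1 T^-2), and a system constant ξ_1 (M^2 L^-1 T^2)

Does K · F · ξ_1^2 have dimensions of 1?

Sum the exponent of each base dimension across the product:
  M: [K]_M + [F]_M + 2·[ξ_1]_M = (1) + (1) + 2·(2) = 6
  L: [K]_L + [F]_L + 2·[ξ_1]_L = (-1) + (1) + 2·(-1) = -2
  T: [K]_T + [F]_T + 2·[ξ_1]_T = (-2) + (-2) + 2·(2) = 0
Net dimensions [M⁶ L⁻²] ≠ [1] — not dimensionless.

no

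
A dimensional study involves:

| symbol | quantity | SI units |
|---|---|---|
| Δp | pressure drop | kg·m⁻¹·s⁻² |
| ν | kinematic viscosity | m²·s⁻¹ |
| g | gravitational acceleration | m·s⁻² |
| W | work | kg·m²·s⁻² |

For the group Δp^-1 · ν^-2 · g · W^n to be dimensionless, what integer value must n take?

Balance the M exponent: (1)·n from W, plus −(1) − 2·(0) + (0) = -1 from the rest, must sum to zero.
n − 1 = 0, so n = 1.

1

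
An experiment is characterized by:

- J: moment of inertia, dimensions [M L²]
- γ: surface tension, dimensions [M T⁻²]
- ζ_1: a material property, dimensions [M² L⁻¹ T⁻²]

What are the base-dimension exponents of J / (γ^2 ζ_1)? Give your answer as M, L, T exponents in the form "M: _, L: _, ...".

Collect each base-dimension exponent across the product:
  M: (1) − 2·(1) − (2) = -3
  L: (2) − 2·(0) − (-1) = 3
  T: (0) − 2·(-2) − (-2) = 6
So the dimensions are [M⁻³ L³ T⁶].

M: -3, L: 3, T: 6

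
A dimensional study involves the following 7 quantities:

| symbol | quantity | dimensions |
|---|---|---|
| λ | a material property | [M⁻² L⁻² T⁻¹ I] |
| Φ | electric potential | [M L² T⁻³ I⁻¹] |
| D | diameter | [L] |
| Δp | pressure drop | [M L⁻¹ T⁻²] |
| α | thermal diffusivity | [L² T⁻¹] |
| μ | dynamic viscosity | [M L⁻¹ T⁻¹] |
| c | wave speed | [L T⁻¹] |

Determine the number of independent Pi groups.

3

There are 7 variables and 4 base dimensions (M, L, T, I).
The dimension matrix has rank 4.
Independent dimensionless groups: 7 − 4 = 3.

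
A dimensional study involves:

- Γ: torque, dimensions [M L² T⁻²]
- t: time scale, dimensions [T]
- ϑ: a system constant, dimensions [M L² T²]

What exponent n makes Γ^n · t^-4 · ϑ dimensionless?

Balance the M exponent: (1)·n from Γ, plus −4·(0) + (1) = 1 from the rest, must sum to zero.
n + 1 = 0, so n = -1.

-1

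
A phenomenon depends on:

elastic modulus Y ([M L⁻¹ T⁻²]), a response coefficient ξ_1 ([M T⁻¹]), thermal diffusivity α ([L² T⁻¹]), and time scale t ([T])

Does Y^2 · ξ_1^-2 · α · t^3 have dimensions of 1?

yes

Sum the exponent of each base dimension across the product:
  M: 2·[Y]_M − 2·[ξ_1]_M + [α]_M + 3·[t]_M = 2·(1) − 2·(1) + (0) + 3·(0) = 0
  L: 2·[Y]_L − 2·[ξ_1]_L + [α]_L + 3·[t]_L = 2·(-1) − 2·(0) + (2) + 3·(0) = 0
  T: 2·[Y]_T − 2·[ξ_1]_T + [α]_T + 3·[t]_T = 2·(-2) − 2·(-1) + (-1) + 3·(1) = 0
All base exponents vanish — dimensionless.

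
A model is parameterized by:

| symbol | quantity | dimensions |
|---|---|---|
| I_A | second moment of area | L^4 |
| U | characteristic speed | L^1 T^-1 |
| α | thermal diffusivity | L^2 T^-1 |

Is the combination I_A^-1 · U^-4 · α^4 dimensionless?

Sum the exponent of each base dimension across the product:
  M: −[I_A]_M − 4·[U]_M + 4·[α]_M = −(0) − 4·(0) + 4·(0) = 0
  L: −[I_A]_L − 4·[U]_L + 4·[α]_L = −(4) − 4·(1) + 4·(2) = 0
  T: −[I_A]_T − 4·[U]_T + 4·[α]_T = −(0) − 4·(-1) + 4·(-1) = 0
All base exponents vanish — dimensionless.

yes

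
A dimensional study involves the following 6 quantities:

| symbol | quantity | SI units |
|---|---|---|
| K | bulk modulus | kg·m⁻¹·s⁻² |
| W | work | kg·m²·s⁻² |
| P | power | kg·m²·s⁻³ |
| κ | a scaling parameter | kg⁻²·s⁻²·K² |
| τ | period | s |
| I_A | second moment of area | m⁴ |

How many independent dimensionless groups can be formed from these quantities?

There are 6 variables and 4 base dimensions (M, L, T, Θ).
The dimension matrix has rank 4.
Independent dimensionless groups: 6 − 4 = 2.

2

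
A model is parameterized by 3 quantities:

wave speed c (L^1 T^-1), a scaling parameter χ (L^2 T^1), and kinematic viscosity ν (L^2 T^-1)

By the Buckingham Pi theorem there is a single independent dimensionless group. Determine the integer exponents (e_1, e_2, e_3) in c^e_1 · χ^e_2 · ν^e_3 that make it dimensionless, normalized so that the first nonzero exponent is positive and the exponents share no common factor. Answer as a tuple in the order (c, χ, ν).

L: e_1·(1) + e_2·(2) + e_3·(2) = 0
T: e_1·(-1) + e_2·(1) + e_3·(-1) = 0
Solving this homogeneous linear system for the smallest-integer solution (first nonzero entry positive) gives (4, 1, -3).

(4, 1, -3)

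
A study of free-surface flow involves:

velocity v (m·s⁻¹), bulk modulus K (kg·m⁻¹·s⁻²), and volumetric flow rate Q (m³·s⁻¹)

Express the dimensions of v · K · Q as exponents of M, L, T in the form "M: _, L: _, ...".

M: 1, L: 3, T: -4

Collect each base-dimension exponent across the product:
  M: (0) + (1) + (0) = 1
  L: (1) + (-1) + (3) = 3
  T: (-1) + (-2) + (-1) = -4
So the dimensions are [M L³ T⁻⁴].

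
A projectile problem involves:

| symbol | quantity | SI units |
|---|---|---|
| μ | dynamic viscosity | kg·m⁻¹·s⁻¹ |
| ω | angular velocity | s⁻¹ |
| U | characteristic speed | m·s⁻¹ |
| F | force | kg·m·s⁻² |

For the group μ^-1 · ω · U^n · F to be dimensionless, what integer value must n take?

Balance the L exponent: (1)·n from U, plus −(-1) + (0) + (1) = 2 from the rest, must sum to zero.
n + 2 = 0, so n = -2.

-2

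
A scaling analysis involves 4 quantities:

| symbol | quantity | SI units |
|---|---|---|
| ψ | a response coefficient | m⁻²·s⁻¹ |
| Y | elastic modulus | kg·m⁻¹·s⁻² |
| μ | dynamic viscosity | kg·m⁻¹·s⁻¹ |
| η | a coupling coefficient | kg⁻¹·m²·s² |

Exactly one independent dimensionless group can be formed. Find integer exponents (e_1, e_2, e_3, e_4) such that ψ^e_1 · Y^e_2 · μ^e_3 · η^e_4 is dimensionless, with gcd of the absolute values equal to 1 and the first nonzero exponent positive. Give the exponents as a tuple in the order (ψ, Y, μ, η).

M: e_1·(0) + e_2·(1) + e_3·(1) + e_4·(-1) = 0
L: e_1·(-2) + e_2·(-1) + e_3·(-1) + e_4·(2) = 0
T: e_1·(-1) + e_2·(-2) + e_3·(-1) + e_4·(2) = 0
Solving this homogeneous linear system for the smallest-integer solution (first nonzero entry positive) gives (1, 1, 1, 2).

(1, 1, 1, 2)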